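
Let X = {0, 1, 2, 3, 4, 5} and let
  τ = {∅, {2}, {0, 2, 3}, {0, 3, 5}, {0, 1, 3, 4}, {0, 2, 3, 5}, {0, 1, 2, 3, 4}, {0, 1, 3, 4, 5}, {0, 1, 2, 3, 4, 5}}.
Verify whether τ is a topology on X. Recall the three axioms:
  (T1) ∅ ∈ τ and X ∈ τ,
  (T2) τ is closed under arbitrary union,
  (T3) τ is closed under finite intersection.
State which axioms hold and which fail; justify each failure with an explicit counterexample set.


τ is NOT a topology on X.

Axiom (T1): ∅ ∈ τ? Yes; X ∈ τ? Yes.
Axiom (T2/T3): check pairwise unions and intersections of members of τ.
Counterexample for (T3): {0, 2, 3} ∩ {0, 3, 5} = {0, 3} ∉ τ. Therefore τ is NOT a topology.


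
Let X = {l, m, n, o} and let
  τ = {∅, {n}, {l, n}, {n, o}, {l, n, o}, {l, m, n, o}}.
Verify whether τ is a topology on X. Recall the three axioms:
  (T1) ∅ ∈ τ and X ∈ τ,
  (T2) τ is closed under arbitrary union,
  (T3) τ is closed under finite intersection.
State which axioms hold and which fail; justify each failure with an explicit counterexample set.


τ IS a topology on X.

Axiom (T1): ∅ ∈ τ? Yes; X ∈ τ? Yes.
Axiom (T2/T3): check pairwise unions and intersections of members of τ.
All pairwise intersections and unions checked — each lies in τ. Therefore τ satisfies (T1), (T2), (T3): it IS a topology on X.


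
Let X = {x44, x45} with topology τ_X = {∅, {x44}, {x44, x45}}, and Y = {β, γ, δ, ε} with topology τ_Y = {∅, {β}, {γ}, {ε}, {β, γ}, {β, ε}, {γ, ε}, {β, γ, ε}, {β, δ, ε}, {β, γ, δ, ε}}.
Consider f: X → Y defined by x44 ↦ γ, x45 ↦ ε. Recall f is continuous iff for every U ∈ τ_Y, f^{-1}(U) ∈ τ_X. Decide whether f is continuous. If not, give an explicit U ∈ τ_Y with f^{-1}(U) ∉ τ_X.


f is NOT continuous.

Compute f^{-1}(U) for each U ∈ τ_Y:
  U = ∅: f^{-1}(U) = ∅ ∈ τ_X ✓.
  U = {β}: f^{-1}(U) = ∅ ∈ τ_X ✓.
  U = {γ}: f^{-1}(U) = {x44} ∈ τ_X ✓.
  U = {ε}: f^{-1}(U) = {x45} ∉ τ_X ✗.
  U = {β, γ}: f^{-1}(U) = {x44} ∈ τ_X ✓.
  U = {β, ε}: f^{-1}(U) = {x45} ∉ τ_X ✗.
  U = {γ, ε}: f^{-1}(U) = {x44, x45} ∈ τ_X ✓.
  U = {β, γ, ε}: f^{-1}(U) = {x44, x45} ∈ τ_X ✓.
  U = {β, δ, ε}: f^{-1}(U) = {x45} ∉ τ_X ✗.
  U = {β, γ, δ, ε}: f^{-1}(U) = {x44, x45} ∈ τ_X ✓.
Found U = {ε} with f^{-1}(U) = {x45} not in τ_X. Therefore f is NOT continuous.


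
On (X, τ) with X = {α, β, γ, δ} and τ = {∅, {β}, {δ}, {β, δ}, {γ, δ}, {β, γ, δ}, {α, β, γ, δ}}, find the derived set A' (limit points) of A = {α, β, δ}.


A' = {α, γ}

For each x ∈ X, list the open sets U ∈ τ with x ∈ U, then check whether U ∩ (A ∖ {x}) ≠ ∅ for every such U.
  x = α: opens ∋ x are {α, β, γ, δ}; each meets A ∖ {α}, so x IS a limit point.
  x = β: open {β} ∋ x has {β} ∩ (A ∖ {β}) = ∅, so x is NOT a limit point.
  x = γ: opens ∋ x are {γ, δ}, {β, γ, δ}, {α, β, γ, δ}; each meets A ∖ {γ}, so x IS a limit point.
  x = δ: open {δ} ∋ x has {δ} ∩ (A ∖ {δ}) = ∅, so x is NOT a limit point.
Collecting: A' = {α, γ}.


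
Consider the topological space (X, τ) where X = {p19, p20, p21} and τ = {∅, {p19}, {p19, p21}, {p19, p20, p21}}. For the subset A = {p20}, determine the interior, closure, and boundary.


int(A) = ∅, cl(A) = {p20}, ∂A = {p20}.

Closed sets in (X, τ) are complements of opens:
  closed(X, τ) = {∅, {p20}, {p20, p21}, {p19, p20, p21}}.
int(A) = ⋃ {U ∈ τ : U ⊆ A}. Opens contained in A: ∅.
Taking the union of these: int(A) = ∅.
cl(A) = ⋂ {C closed : A ⊆ C}. Closed sets containing A: {p20}, {p20, p21}, {p19, p20, p21}.
Intersecting these: cl(A) = {p20}.
∂A = cl(A) ∖ int(A) = {p20} ∖ ∅ = {p20}.


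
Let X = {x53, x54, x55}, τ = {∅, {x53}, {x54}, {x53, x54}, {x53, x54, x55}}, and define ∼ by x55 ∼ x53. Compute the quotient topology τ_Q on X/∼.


X/∼ = {[x53=x55], [x54]}; |τ_Q| = 3.

Equivalence classes: [x53=x55], [x54].
Quotient map π: X → X/∼ sends x53 ↦ [x53=x55], x54 ↦ [x54], x55 ↦ [x53=x55].
For each subset V ⊆ X/∼, compute π^{-1}(V) ⊆ X and check whether π^{-1}(V) ∈ τ. V is open in τ_Q iff π^{-1}(V) ∈ τ.
  V = {}: π^{-1}(V) = ∅ ∈ τ ✓.
  V = {[x53=x55]}: π^{-1}(V) = {x53, x55} ∉ τ ✗.
  V = {[x54]}: π^{-1}(V) = {x54} ∈ τ ✓.
  V = {[x53=x55], [x54]}: π^{-1}(V) = {x53, x54, x55} ∈ τ ✓.
Open sets in the quotient: τ_Q = {{}, {[x54]}, {[x53=x55], [x54]}} (3 elements).


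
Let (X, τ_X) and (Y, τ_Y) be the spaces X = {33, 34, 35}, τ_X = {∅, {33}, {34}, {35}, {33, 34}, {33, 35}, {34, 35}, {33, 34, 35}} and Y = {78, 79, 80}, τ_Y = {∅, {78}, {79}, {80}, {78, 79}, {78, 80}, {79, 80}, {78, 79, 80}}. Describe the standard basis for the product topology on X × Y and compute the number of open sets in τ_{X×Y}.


Basis B = {∅ × ∅, {33} × {78}, {33} × {79}, {33} × {80}, {34} × {78}, {34} × {79}, {34} × {80}, {35} × {78}, {35} × {79}, {35} × {80}, {33} × {78, 79}, {33} × {78, 80}, {33, 34} × {78}, {33, 35} × {78}, {33} × {79, 80}, {33, 34} × {79}, {33, 35} × {79}, {33, 34} × {80}, {33, 35} × {80}, {34} × {78, 79}, {34} × {78, 80}, {34, 35} × {78}, {34} × {79, 80}, {34, 35} × {79}, {34, 35} × {80}, {35} × {78, 79}, {35} × {78, 80}, {35} × {79, 80}, {33} × {78, 79, 80}, {33, 34, 35} × {78}, {33, 34, 35} × {79}, {33, 34, 35} × {80}, {34} × {78, 79, 80}, {35} × {78, 79, 80}, {33, 34} × {78, 79}, {33, 35} × {78, 79}, {33, 34} × {78, 80}, {33, 35} × {78, 80}, {33, 34} × {79, 80}, {33, 35} × {79, 80}, {34, 35} × {78, 79}, {34, 35} × {78, 80}, {34, 35} × {79, 80}, {33, 34} × {78, 79, 80}, {33, 35} × {78, 79, 80}, {33, 34, 35} × {78, 79}, {33, 34, 35} × {78, 80}, {33, 34, 35} × {79, 80}, {34, 35} × {78, 79, 80}, {33, 34, 35} × {78, 79, 80}}; |τ_{X×Y}| = 512.

Enumerate products U × V with U ∈ τ_X, V ∈ τ_Y (deduplicated):
  ∅ × ∅ = {} (∅)
  {33} × {78} = {(33,78)}
  {33} × {79} = {(33,79)}
  {33} × {80} = {(33,80)}
  {34} × {78} = {(34,78)}
  {34} × {79} = {(34,79)}
  {34} × {80} = {(34,80)}
  {35} × {78} = {(35,78)}
  {35} × {79} = {(35,79)}
  {35} × {80} = {(35,80)}
  {33} × {78, 79} = {(33,78), (33,79)}
  {33} × {78, 80} = {(33,78), (33,80)}
  {33, 34} × {78} = {(33,78), (34,78)}
  {33, 35} × {78} = {(33,78), (35,78)}
  {33} × {79, 80} = {(33,79), (33,80)}
  {33, 34} × {79} = {(33,79), (34,79)}
  {33, 35} × {79} = {(33,79), (35,79)}
  {33, 34} × {80} = {(33,80), (34,80)}
  {33, 35} × {80} = {(33,80), (35,80)}
  {34} × {78, 79} = {(34,78), (34,79)}
  {34} × {78, 80} = {(34,78), (34,80)}
  {34, 35} × {78} = {(34,78), (35,78)}
  {34} × {79, 80} = {(34,79), (34,80)}
  {34, 35} × {79} = {(34,79), (35,79)}
  {34, 35} × {80} = {(34,80), (35,80)}
  {35} × {78, 79} = {(35,78), (35,79)}
  {35} × {78, 80} = {(35,78), (35,80)}
  {35} × {79, 80} = {(35,79), (35,80)}
  {33} × {78, 79, 80} = {(33,78), (33,79), (33,80)}
  {33, 34, 35} × {78} = {(33,78), (34,78), (35,78)}
  {33, 34, 35} × {79} = {(33,79), (34,79), (35,79)}
  {33, 34, 35} × {80} = {(33,80), (34,80), (35,80)}
  {34} × {78, 79, 80} = {(34,78), (34,79), (34,80)}
  {35} × {78, 79, 80} = {(35,78), (35,79), (35,80)}
  {33, 34} × {78, 79} = {(33,78), (33,79), (34,78), (34,79)}
  {33, 35} × {78, 79} = {(33,78), (33,79), (35,78), (35,79)}
  {33, 34} × {78, 80} = {(33,78), (33,80), (34,78), (34,80)}
  {33, 35} × {78, 80} = {(33,78), (33,80), (35,78), (35,80)}
  {33, 34} × {79, 80} = {(33,79), (33,80), (34,79), (34,80)}
  {33, 35} × {79, 80} = {(33,79), (33,80), (35,79), (35,80)}
  {34, 35} × {78, 79} = {(34,78), (34,79), (35,78), (35,79)}
  {34, 35} × {78, 80} = {(34,78), (34,80), (35,78), (35,80)}
  {34, 35} × {79, 80} = {(34,79), (34,80), (35,79), (35,80)}
  {33, 34} × {78, 79, 80} = {(33,78), (33,79), (33,80), (34,78), (34,79), (34,80)}
  {33, 35} × {78, 79, 80} = {(33,78), (33,79), (33,80), (35,78), (35,79), (35,80)}
  {33, 34, 35} × {78, 79} = {(33,78), (33,79), (34,78), (34,79), (35,78), (35,79)}
  {33, 34, 35} × {78, 80} = {(33,78), (33,80), (34,78), (34,80), (35,78), (35,80)}
  {33, 34, 35} × {79, 80} = {(33,79), (33,80), (34,79), (34,80), (35,79), (35,80)}
  {34, 35} × {78, 79, 80} = {(34,78), (34,79), (34,80), (35,78), (35,79), (35,80)}
  {33, 34, 35} × {78, 79, 80} = {(33,78), (33,79), (33,80), (34,78), (34,79), (34,80), (35,78), (35,79), (35,80)}
These 50 distinct sets form the basis B.
Close under arbitrary unions to get τ_{X×Y}; counting gives |τ_{X×Y}| = 512.


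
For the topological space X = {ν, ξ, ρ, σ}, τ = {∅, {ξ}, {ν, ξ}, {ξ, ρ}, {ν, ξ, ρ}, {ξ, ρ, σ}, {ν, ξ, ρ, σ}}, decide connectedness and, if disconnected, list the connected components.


(X, τ) is connected.

Find clopen sets (U ∈ τ with X ∖ U ∈ τ):
  U = ∅, X ∖ U = {ν, ξ, ρ, σ} — both open, so U is clopen.
  U = {ν, ξ, ρ, σ}, X ∖ U = ∅ — both open, so U is clopen.
Only trivial clopens (∅ and X) exist, so (X, τ) is connected.
Compute connected components by grouping points that agree on all clopens:
  component: {ν, ξ, ρ, σ}


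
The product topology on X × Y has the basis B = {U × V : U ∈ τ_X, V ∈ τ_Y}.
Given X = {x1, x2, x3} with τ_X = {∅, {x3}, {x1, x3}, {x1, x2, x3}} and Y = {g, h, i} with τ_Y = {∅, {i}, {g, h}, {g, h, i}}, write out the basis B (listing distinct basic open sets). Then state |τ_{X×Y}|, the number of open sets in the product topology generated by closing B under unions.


Basis B = {∅ × ∅, {x3} × {i}, {x1, x3} × {i}, {x3} × {g, h}, {x1, x2, x3} × {i}, {x3} × {g, h, i}, {x1, x3} × {g, h}, {x1, x3} × {g, h, i}, {x1, x2, x3} × {g, h}, {x1, x2, x3} × {g, h, i}}; |τ_{X×Y}| = 16.

Enumerate products U × V with U ∈ τ_X, V ∈ τ_Y (deduplicated):
  ∅ × ∅ = {} (∅)
  {x3} × {i} = {(x3,i)}
  {x1, x3} × {i} = {(x1,i), (x3,i)}
  {x3} × {g, h} = {(x3,g), (x3,h)}
  {x1, x2, x3} × {i} = {(x1,i), (x2,i), (x3,i)}
  {x3} × {g, h, i} = {(x3,g), (x3,h), (x3,i)}
  {x1, x3} × {g, h} = {(x1,g), (x1,h), (x3,g), (x3,h)}
  {x1, x3} × {g, h, i} = {(x1,g), (x1,h), (x1,i), (x3,g), (x3,h), (x3,i)}
  {x1, x2, x3} × {g, h} = {(x1,g), (x1,h), (x2,g), (x2,h), (x3,g), (x3,h)}
  {x1, x2, x3} × {g, h, i} = {(x1,g), (x1,h), (x1,i), (x2,g), (x2,h), (x2,i), (x3,g), (x3,h), (x3,i)}
These 10 distinct sets form the basis B.
Close under arbitrary unions to get τ_{X×Y}; counting gives |τ_{X×Y}| = 16.


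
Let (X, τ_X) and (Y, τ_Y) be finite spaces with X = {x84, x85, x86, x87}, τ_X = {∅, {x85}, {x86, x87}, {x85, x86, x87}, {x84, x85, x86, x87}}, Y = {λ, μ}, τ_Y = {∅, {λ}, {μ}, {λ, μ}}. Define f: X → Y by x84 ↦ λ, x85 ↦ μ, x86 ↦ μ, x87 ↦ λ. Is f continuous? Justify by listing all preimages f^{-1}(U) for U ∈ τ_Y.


f is NOT continuous.

Compute f^{-1}(U) for each U ∈ τ_Y:
  U = ∅: f^{-1}(U) = ∅ ∈ τ_X ✓.
  U = {λ}: f^{-1}(U) = {x84, x87} ∉ τ_X ✗.
  U = {μ}: f^{-1}(U) = {x85, x86} ∉ τ_X ✗.
  U = {λ, μ}: f^{-1}(U) = {x84, x85, x86, x87} ∈ τ_X ✓.
Found U = {λ} with f^{-1}(U) = {x84, x87} not in τ_X. Therefore f is NOT continuous.


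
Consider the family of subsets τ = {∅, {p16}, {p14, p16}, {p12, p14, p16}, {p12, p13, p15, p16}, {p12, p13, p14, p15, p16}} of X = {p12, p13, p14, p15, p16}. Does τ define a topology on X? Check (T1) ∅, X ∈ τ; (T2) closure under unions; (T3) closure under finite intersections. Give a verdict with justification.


τ is NOT a topology on X.

Axiom (T1): ∅ ∈ τ? Yes; X ∈ τ? Yes.
Axiom (T2/T3): check pairwise unions and intersections of members of τ.
Counterexample for (T3): {p12, p14, p16} ∩ {p12, p13, p15, p16} = {p12, p16} ∉ τ. Therefore τ is NOT a topology.


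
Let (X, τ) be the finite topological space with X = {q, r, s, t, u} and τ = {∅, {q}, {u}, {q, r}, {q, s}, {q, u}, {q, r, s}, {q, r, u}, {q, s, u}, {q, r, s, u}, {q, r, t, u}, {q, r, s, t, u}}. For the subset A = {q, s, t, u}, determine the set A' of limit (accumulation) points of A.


A' = {r, s, t}

For each x ∈ X, list the open sets U ∈ τ with x ∈ U, then check whether U ∩ (A ∖ {x}) ≠ ∅ for every such U.
  x = q: open {q} ∋ x has {q} ∩ (A ∖ {q}) = ∅, so x is NOT a limit point.
  x = r: opens ∋ x are {q, r}, {q, r, s}, {q, r, u}, {q, r, s, u}, {q, r, t, u}, {q, r, s, t, u}; each meets A ∖ {r}, so x IS a limit point.
  x = s: opens ∋ x are {q, s}, {q, r, s}, {q, s, u}, {q, r, s, u}, {q, r, s, t, u}; each meets A ∖ {s}, so x IS a limit point.
  x = t: opens ∋ x are {q, r, t, u}, {q, r, s, t, u}; each meets A ∖ {t}, so x IS a limit point.
  x = u: open {u} ∋ x has {u} ∩ (A ∖ {u}) = ∅, so x is NOT a limit point.
Collecting: A' = {r, s, t}.


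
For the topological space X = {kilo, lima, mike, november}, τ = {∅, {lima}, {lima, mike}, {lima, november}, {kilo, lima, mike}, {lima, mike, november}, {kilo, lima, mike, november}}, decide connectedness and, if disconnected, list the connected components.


(X, τ) is connected.

Find clopen sets (U ∈ τ with X ∖ U ∈ τ):
  U = ∅, X ∖ U = {kilo, lima, mike, november} — both open, so U is clopen.
  U = {kilo, lima, mike, november}, X ∖ U = ∅ — both open, so U is clopen.
Only trivial clopens (∅ and X) exist, so (X, τ) is connected.
Compute connected components by grouping points that agree on all clopens:
  component: {kilo, lima, mike, november}


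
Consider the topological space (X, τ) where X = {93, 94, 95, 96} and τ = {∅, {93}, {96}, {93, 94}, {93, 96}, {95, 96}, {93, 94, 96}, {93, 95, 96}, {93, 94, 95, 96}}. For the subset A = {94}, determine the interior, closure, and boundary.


int(A) = ∅, cl(A) = {94}, ∂A = {94}.

Closed sets in (X, τ) are complements of opens:
  closed(X, τ) = {∅, {94}, {95}, {93, 94}, {94, 95}, {95, 96}, {93, 94, 95}, {94, 95, 96}, {93, 94, 95, 96}}.
int(A) = ⋃ {U ∈ τ : U ⊆ A}. Opens contained in A: ∅.
Taking the union of these: int(A) = ∅.
cl(A) = ⋂ {C closed : A ⊆ C}. Closed sets containing A: {94}, {93, 94}, {94, 95}, {93, 94, 95}, {94, 95, 96}, {93, 94, 95, 96}.
Intersecting these: cl(A) = {94}.
∂A = cl(A) ∖ int(A) = {94} ∖ ∅ = {94}.


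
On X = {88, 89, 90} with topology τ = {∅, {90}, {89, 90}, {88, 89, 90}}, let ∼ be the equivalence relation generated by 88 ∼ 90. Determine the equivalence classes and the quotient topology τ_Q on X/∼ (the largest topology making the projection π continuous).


X/∼ = {[88=90], [89]}; |τ_Q| = 2.

Equivalence classes: [88=90], [89].
Quotient map π: X → X/∼ sends 88 ↦ [88=90], 89 ↦ [89], 90 ↦ [88=90].
For each subset V ⊆ X/∼, compute π^{-1}(V) ⊆ X and check whether π^{-1}(V) ∈ τ. V is open in τ_Q iff π^{-1}(V) ∈ τ.
  V = {}: π^{-1}(V) = ∅ ∈ τ ✓.
  V = {[88=90]}: π^{-1}(V) = {88, 90} ∉ τ ✗.
  V = {[89]}: π^{-1}(V) = {89} ∉ τ ✗.
  V = {[88=90], [89]}: π^{-1}(V) = {88, 89, 90} ∈ τ ✓.
Open sets in the quotient: τ_Q = {{}, {[88=90], [89]}} (2 elements).


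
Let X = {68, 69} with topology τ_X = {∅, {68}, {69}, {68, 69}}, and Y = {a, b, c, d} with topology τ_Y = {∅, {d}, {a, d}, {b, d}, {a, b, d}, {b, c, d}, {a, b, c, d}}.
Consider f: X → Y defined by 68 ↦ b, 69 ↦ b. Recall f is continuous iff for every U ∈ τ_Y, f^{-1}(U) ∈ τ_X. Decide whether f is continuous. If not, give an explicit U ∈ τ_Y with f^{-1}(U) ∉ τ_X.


f IS continuous.

Compute f^{-1}(U) for each U ∈ τ_Y:
  U = ∅: f^{-1}(U) = ∅ ∈ τ_X ✓.
  U = {d}: f^{-1}(U) = ∅ ∈ τ_X ✓.
  U = {a, d}: f^{-1}(U) = ∅ ∈ τ_X ✓.
  U = {b, d}: f^{-1}(U) = {68, 69} ∈ τ_X ✓.
  U = {a, b, d}: f^{-1}(U) = {68, 69} ∈ τ_X ✓.
  U = {b, c, d}: f^{-1}(U) = {68, 69} ∈ τ_X ✓.
  U = {a, b, c, d}: f^{-1}(U) = {68, 69} ∈ τ_X ✓.
Every preimage lies in τ_X, so f IS continuous.


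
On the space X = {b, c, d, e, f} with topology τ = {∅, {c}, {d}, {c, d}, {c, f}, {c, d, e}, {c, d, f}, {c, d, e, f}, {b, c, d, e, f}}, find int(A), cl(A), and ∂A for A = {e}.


int(A) = ∅, cl(A) = {b, e}, ∂A = {b, e}.

Closed sets in (X, τ) are complements of opens:
  closed(X, τ) = {∅, {b}, {b, e}, {b, f}, {b, d, e}, {b, e, f}, {b, c, e, f}, {b, d, e, f}, {b, c, d, e, f}}.
int(A) = ⋃ {U ∈ τ : U ⊆ A}. Opens contained in A: ∅.
Taking the union of these: int(A) = ∅.
cl(A) = ⋂ {C closed : A ⊆ C}. Closed sets containing A: {b, e}, {b, d, e}, {b, e, f}, {b, c, e, f}, {b, d, e, f}, {b, c, d, e, f}.
Intersecting these: cl(A) = {b, e}.
∂A = cl(A) ∖ int(A) = {b, e} ∖ ∅ = {b, e}.


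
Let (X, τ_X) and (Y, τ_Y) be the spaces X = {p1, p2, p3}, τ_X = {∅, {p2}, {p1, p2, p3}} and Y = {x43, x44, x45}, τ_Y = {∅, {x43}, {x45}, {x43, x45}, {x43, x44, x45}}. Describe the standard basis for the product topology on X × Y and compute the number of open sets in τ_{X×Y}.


Basis B = {∅ × ∅, {p2} × {x43}, {p2} × {x45}, {p2} × {x43, x45}, {p1, p2, p3} × {x43}, {p1, p2, p3} × {x45}, {p2} × {x43, x44, x45}, {p1, p2, p3} × {x43, x45}, {p1, p2, p3} × {x43, x44, x45}}; |τ_{X×Y}| = 14.

Enumerate products U × V with U ∈ τ_X, V ∈ τ_Y (deduplicated):
  ∅ × ∅ = {} (∅)
  {p2} × {x43} = {(p2,x43)}
  {p2} × {x45} = {(p2,x45)}
  {p2} × {x43, x45} = {(p2,x43), (p2,x45)}
  {p1, p2, p3} × {x43} = {(p1,x43), (p2,x43), (p3,x43)}
  {p1, p2, p3} × {x45} = {(p1,x45), (p2,x45), (p3,x45)}
  {p2} × {x43, x44, x45} = {(p2,x43), (p2,x44), (p2,x45)}
  {p1, p2, p3} × {x43, x45} = {(p1,x43), (p1,x45), (p2,x43), (p2,x45), (p3,x43), (p3,x45)}
  {p1, p2, p3} × {x43, x44, x45} = {(p1,x43), (p1,x44), (p1,x45), (p2,x43), (p2,x44), (p2,x45), (p3,x43), (p3,x44), (p3,x45)}
These 9 distinct sets form the basis B.
Close under arbitrary unions to get τ_{X×Y}; counting gives |τ_{X×Y}| = 14.


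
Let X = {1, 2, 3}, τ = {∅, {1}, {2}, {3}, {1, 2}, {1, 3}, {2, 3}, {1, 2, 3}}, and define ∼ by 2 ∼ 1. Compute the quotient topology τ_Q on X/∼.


X/∼ = {[1=2], [3]}; |τ_Q| = 4.

Equivalence classes: [1=2], [3].
Quotient map π: X → X/∼ sends 1 ↦ [1=2], 2 ↦ [1=2], 3 ↦ [3].
For each subset V ⊆ X/∼, compute π^{-1}(V) ⊆ X and check whether π^{-1}(V) ∈ τ. V is open in τ_Q iff π^{-1}(V) ∈ τ.
  V = {}: π^{-1}(V) = ∅ ∈ τ ✓.
  V = {[1=2]}: π^{-1}(V) = {1, 2} ∈ τ ✓.
  V = {[3]}: π^{-1}(V) = {3} ∈ τ ✓.
  V = {[1=2], [3]}: π^{-1}(V) = {1, 2, 3} ∈ τ ✓.
Open sets in the quotient: τ_Q = {{}, {[1=2]}, {[3]}, {[1=2], [3]}} (4 elements).


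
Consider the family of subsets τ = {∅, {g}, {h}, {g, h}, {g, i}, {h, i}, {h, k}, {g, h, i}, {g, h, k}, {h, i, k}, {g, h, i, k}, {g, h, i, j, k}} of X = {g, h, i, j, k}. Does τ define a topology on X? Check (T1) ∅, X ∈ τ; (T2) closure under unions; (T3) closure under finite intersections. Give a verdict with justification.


τ is NOT a topology on X.

Axiom (T1): ∅ ∈ τ? Yes; X ∈ τ? Yes.
Axiom (T2/T3): check pairwise unions and intersections of members of τ.
Counterexample for (T3): {g, i} ∩ {h, i} = {i} ∉ τ. Therefore τ is NOT a topology.


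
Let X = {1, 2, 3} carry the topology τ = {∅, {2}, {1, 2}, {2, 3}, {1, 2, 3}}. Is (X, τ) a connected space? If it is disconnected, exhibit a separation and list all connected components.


(X, τ) is connected.

Find clopen sets (U ∈ τ with X ∖ U ∈ τ):
  U = ∅, X ∖ U = {1, 2, 3} — both open, so U is clopen.
  U = {1, 2, 3}, X ∖ U = ∅ — both open, so U is clopen.
Only trivial clopens (∅ and X) exist, so (X, τ) is connected.
Compute connected components by grouping points that agree on all clopens:
  component: {1, 2, 3}


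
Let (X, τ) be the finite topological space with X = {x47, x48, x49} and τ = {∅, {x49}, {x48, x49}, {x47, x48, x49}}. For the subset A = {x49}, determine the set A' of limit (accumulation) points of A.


A' = {x47, x48}

For each x ∈ X, list the open sets U ∈ τ with x ∈ U, then check whether U ∩ (A ∖ {x}) ≠ ∅ for every such U.
  x = x47: opens ∋ x are {x47, x48, x49}; each meets A ∖ {x47}, so x IS a limit point.
  x = x48: opens ∋ x are {x48, x49}, {x47, x48, x49}; each meets A ∖ {x48}, so x IS a limit point.
  x = x49: open {x49} ∋ x has {x49} ∩ (A ∖ {x49}) = ∅, so x is NOT a limit point.
Collecting: A' = {x47, x48}.


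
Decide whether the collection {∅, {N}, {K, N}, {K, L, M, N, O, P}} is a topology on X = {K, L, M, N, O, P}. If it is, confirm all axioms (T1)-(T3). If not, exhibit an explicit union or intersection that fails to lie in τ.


τ IS a topology on X.

Axiom (T1): ∅ ∈ τ? Yes; X ∈ τ? Yes.
Axiom (T2/T3): check pairwise unions and intersections of members of τ.
All pairwise intersections and unions checked — each lies in τ. Therefore τ satisfies (T1), (T2), (T3): it IS a topology on X.


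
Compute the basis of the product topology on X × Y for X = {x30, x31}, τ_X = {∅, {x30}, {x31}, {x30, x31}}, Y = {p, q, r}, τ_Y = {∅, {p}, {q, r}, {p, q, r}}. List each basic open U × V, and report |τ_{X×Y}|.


Basis B = {∅ × ∅, {x30} × {p}, {x31} × {p}, {x30, x31} × {p}, {x30} × {q, r}, {x31} × {q, r}, {x30} × {p, q, r}, {x31} × {p, q, r}, {x30, x31} × {q, r}, {x30, x31} × {p, q, r}}; |τ_{X×Y}| = 16.

Enumerate products U × V with U ∈ τ_X, V ∈ τ_Y (deduplicated):
  ∅ × ∅ = {} (∅)
  {x30} × {p} = {(x30,p)}
  {x31} × {p} = {(x31,p)}
  {x30, x31} × {p} = {(x30,p), (x31,p)}
  {x30} × {q, r} = {(x30,q), (x30,r)}
  {x31} × {q, r} = {(x31,q), (x31,r)}
  {x30} × {p, q, r} = {(x30,p), (x30,q), (x30,r)}
  {x31} × {p, q, r} = {(x31,p), (x31,q), (x31,r)}
  {x30, x31} × {q, r} = {(x30,q), (x30,r), (x31,q), (x31,r)}
  {x30, x31} × {p, q, r} = {(x30,p), (x30,q), (x30,r), (x31,p), (x31,q), (x31,r)}
These 10 distinct sets form the basis B.
Close under arbitrary unions to get τ_{X×Y}; counting gives |τ_{X×Y}| = 16.


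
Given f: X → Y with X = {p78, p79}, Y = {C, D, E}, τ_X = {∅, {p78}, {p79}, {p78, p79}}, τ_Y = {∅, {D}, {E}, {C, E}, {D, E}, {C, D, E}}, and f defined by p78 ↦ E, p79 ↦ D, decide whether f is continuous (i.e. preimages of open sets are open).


f IS continuous.

Compute f^{-1}(U) for each U ∈ τ_Y:
  U = ∅: f^{-1}(U) = ∅ ∈ τ_X ✓.
  U = {D}: f^{-1}(U) = {p79} ∈ τ_X ✓.
  U = {E}: f^{-1}(U) = {p78} ∈ τ_X ✓.
  U = {C, E}: f^{-1}(U) = {p78} ∈ τ_X ✓.
  U = {D, E}: f^{-1}(U) = {p78, p79} ∈ τ_X ✓.
  U = {C, D, E}: f^{-1}(U) = {p78, p79} ∈ τ_X ✓.
Every preimage lies in τ_X, so f IS continuous.


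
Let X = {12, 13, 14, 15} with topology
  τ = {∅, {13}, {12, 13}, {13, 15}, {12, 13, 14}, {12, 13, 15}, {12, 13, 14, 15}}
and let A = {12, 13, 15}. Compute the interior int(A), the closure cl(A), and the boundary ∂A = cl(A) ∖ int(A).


int(A) = {12, 13, 15}, cl(A) = {12, 13, 14, 15}, ∂A = {14}.

Closed sets in (X, τ) are complements of opens:
  closed(X, τ) = {∅, {14}, {15}, {12, 14}, {14, 15}, {12, 14, 15}, {12, 13, 14, 15}}.
int(A) = ⋃ {U ∈ τ : U ⊆ A}. Opens contained in A: ∅, {13}, {12, 13}, {13, 15}, {12, 13, 15}.
Taking the union of these: int(A) = {12, 13, 15}.
cl(A) = ⋂ {C closed : A ⊆ C}. Closed sets containing A: {12, 13, 14, 15}.
Intersecting these: cl(A) = {12, 13, 14, 15}.
∂A = cl(A) ∖ int(A) = {12, 13, 14, 15} ∖ {12, 13, 15} = {14}.


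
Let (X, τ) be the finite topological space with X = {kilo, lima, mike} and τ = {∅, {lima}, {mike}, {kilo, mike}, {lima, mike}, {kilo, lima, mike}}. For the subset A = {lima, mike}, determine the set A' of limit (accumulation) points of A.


A' = {kilo}

For each x ∈ X, list the open sets U ∈ τ with x ∈ U, then check whether U ∩ (A ∖ {x}) ≠ ∅ for every such U.
  x = kilo: opens ∋ x are {kilo, mike}, {kilo, lima, mike}; each meets A ∖ {kilo}, so x IS a limit point.
  x = lima: open {lima} ∋ x has {lima} ∩ (A ∖ {lima}) = ∅, so x is NOT a limit point.
  x = mike: open {mike} ∋ x has {mike} ∩ (A ∖ {mike}) = ∅, so x is NOT a limit point.
Collecting: A' = {kilo}.


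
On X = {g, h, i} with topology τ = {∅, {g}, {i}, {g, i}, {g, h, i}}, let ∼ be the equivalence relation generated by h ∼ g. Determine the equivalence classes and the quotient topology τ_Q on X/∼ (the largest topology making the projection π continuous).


X/∼ = {[g=h], [i]}; |τ_Q| = 3.

Equivalence classes: [g=h], [i].
Quotient map π: X → X/∼ sends g ↦ [g=h], h ↦ [g=h], i ↦ [i].
For each subset V ⊆ X/∼, compute π^{-1}(V) ⊆ X and check whether π^{-1}(V) ∈ τ. V is open in τ_Q iff π^{-1}(V) ∈ τ.
  V = {}: π^{-1}(V) = ∅ ∈ τ ✓.
  V = {[g=h]}: π^{-1}(V) = {g, h} ∉ τ ✗.
  V = {[i]}: π^{-1}(V) = {i} ∈ τ ✓.
  V = {[g=h], [i]}: π^{-1}(V) = {g, h, i} ∈ τ ✓.
Open sets in the quotient: τ_Q = {{}, {[i]}, {[g=h], [i]}} (3 elements).


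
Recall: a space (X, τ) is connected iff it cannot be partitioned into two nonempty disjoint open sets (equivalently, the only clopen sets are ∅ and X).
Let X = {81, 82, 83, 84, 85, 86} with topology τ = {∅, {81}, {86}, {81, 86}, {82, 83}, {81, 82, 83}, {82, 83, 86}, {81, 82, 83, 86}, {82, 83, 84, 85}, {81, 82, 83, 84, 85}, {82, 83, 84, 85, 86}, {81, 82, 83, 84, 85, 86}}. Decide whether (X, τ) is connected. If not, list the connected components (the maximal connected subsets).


(X, τ) is disconnected; components = [{81}, {86}, {82, 83, 84, 85}].

Find clopen sets (U ∈ τ with X ∖ U ∈ τ):
  U = ∅, X ∖ U = {81, 82, 83, 84, 85, 86} — both open, so U is clopen.
  U = {81}, X ∖ U = {82, 83, 84, 85, 86} — both open, so U is clopen.
  U = {86}, X ∖ U = {81, 82, 83, 84, 85} — both open, so U is clopen.
  U = {81, 86}, X ∖ U = {82, 83, 84, 85} — both open, so U is clopen.
  U = {82, 83, 84, 85}, X ∖ U = {81, 86} — both open, so U is clopen.
  U = {81, 82, 83, 84, 85}, X ∖ U = {86} — both open, so U is clopen.
  U = {82, 83, 84, 85, 86}, X ∖ U = {81} — both open, so U is clopen.
  U = {81, 82, 83, 84, 85, 86}, X ∖ U = ∅ — both open, so U is clopen.
Nontrivial clopen(s) exist: e.g. {86}. So (X, τ) is disconnected.
Compute connected components by grouping points that agree on all clopens:
  component: {81}
  component: {86}
  component: {82, 83, 84, 85}


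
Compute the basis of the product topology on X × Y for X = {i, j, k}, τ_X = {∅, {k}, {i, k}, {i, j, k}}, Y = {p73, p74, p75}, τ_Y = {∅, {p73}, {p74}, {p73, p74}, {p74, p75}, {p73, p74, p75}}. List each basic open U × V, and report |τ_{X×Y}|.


Basis B = {∅ × ∅, {k} × {p73}, {k} × {p74}, {i, k} × {p73}, {i, k} × {p74}, {k} × {p73, p74}, {k} × {p74, p75}, {i, j, k} × {p73}, {i, j, k} × {p74}, {k} × {p73, p74, p75}, {i, k} × {p73, p74}, {i, k} × {p74, p75}, {i, k} × {p73, p74, p75}, {i, j, k} × {p73, p74}, {i, j, k} × {p74, p75}, {i, j, k} × {p73, p74, p75}}; |τ_{X×Y}| = 40.

Enumerate products U × V with U ∈ τ_X, V ∈ τ_Y (deduplicated):
  ∅ × ∅ = {} (∅)
  {k} × {p73} = {(k,p73)}
  {k} × {p74} = {(k,p74)}
  {i, k} × {p73} = {(i,p73), (k,p73)}
  {i, k} × {p74} = {(i,p74), (k,p74)}
  {k} × {p73, p74} = {(k,p73), (k,p74)}
  {k} × {p74, p75} = {(k,p74), (k,p75)}
  {i, j, k} × {p73} = {(i,p73), (j,p73), (k,p73)}
  {i, j, k} × {p74} = {(i,p74), (j,p74), (k,p74)}
  {k} × {p73, p74, p75} = {(k,p73), (k,p74), (k,p75)}
  {i, k} × {p73, p74} = {(i,p73), (i,p74), (k,p73), (k,p74)}
  {i, k} × {p74, p75} = {(i,p74), (i,p75), (k,p74), (k,p75)}
  {i, k} × {p73, p74, p75} = {(i,p73), (i,p74), (i,p75), (k,p73), (k,p74), (k,p75)}
  {i, j, k} × {p73, p74} = {(i,p73), (i,p74), (j,p73), (j,p74), (k,p73), (k,p74)}
  {i, j, k} × {p74, p75} = {(i,p74), (i,p75), (j,p74), (j,p75), (k,p74), (k,p75)}
  {i, j, k} × {p73, p74, p75} = {(i,p73), (i,p74), (i,p75), (j,p73), (j,p74), (j,p75), (k,p73), (k,p74), (k,p75)}
These 16 distinct sets form the basis B.
Close under arbitrary unions to get τ_{X×Y}; counting gives |τ_{X×Y}| = 40.


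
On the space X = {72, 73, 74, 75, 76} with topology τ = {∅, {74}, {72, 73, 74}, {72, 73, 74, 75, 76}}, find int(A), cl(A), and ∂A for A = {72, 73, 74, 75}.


int(A) = {72, 73, 74}, cl(A) = {72, 73, 74, 75, 76}, ∂A = {75, 76}.

Closed sets in (X, τ) are complements of opens:
  closed(X, τ) = {∅, {75, 76}, {72, 73, 75, 76}, {72, 73, 74, 75, 76}}.
int(A) = ⋃ {U ∈ τ : U ⊆ A}. Opens contained in A: ∅, {74}, {72, 73, 74}.
Taking the union of these: int(A) = {72, 73, 74}.
cl(A) = ⋂ {C closed : A ⊆ C}. Closed sets containing A: {72, 73, 74, 75, 76}.
Intersecting these: cl(A) = {72, 73, 74, 75, 76}.
∂A = cl(A) ∖ int(A) = {72, 73, 74, 75, 76} ∖ {72, 73, 74} = {75, 76}.


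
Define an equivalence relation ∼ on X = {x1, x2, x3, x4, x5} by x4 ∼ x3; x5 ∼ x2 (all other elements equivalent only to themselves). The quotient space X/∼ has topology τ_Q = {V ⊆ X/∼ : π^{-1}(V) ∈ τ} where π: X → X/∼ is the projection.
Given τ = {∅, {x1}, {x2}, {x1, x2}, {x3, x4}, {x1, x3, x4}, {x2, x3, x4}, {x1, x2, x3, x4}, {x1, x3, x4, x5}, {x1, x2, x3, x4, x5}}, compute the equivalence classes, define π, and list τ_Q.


X/∼ = {[x1], [x2=x5], [x3=x4]}; |τ_Q| = 5.

Equivalence classes: [x1], [x2=x5], [x3=x4].
Quotient map π: X → X/∼ sends x1 ↦ [x1], x2 ↦ [x2=x5], x3 ↦ [x3=x4], x4 ↦ [x3=x4], x5 ↦ [x2=x5].
For each subset V ⊆ X/∼, compute π^{-1}(V) ⊆ X and check whether π^{-1}(V) ∈ τ. V is open in τ_Q iff π^{-1}(V) ∈ τ.
  V = {}: π^{-1}(V) = ∅ ∈ τ ✓.
  V = {[x1]}: π^{-1}(V) = {x1} ∈ τ ✓.
  V = {[x2=x5]}: π^{-1}(V) = {x2, x5} ∉ τ ✗.
  V = {[x1], [x2=x5]}: π^{-1}(V) = {x1, x2, x5} ∉ τ ✗.
  V = {[x3=x4]}: π^{-1}(V) = {x3, x4} ∈ τ ✓.
  V = {[x1], [x3=x4]}: π^{-1}(V) = {x1, x3, x4} ∈ τ ✓.
  V = {[x2=x5], [x3=x4]}: π^{-1}(V) = {x2, x3, x4, x5} ∉ τ ✗.
  V = {[x1], [x2=x5], [x3=x4]}: π^{-1}(V) = {x1, x2, x3, x4, x5} ∈ τ ✓.
Open sets in the quotient: τ_Q = {{}, {[x1]}, {[x3=x4]}, {[x1], [x3=x4]}, {[x1], [x2=x5], [x3=x4]}} (5 elements).


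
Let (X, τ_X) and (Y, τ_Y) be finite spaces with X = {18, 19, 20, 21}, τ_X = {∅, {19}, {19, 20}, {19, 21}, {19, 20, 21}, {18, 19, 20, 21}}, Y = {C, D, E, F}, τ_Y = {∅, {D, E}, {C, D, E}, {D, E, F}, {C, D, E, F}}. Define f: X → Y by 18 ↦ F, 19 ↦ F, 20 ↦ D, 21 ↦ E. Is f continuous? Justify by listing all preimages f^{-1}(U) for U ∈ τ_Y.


f is NOT continuous.

Compute f^{-1}(U) for each U ∈ τ_Y:
  U = ∅: f^{-1}(U) = ∅ ∈ τ_X ✓.
  U = {D, E}: f^{-1}(U) = {20, 21} ∉ τ_X ✗.
  U = {C, D, E}: f^{-1}(U) = {20, 21} ∉ τ_X ✗.
  U = {D, E, F}: f^{-1}(U) = {18, 19, 20, 21} ∈ τ_X ✓.
  U = {C, D, E, F}: f^{-1}(U) = {18, 19, 20, 21} ∈ τ_X ✓.
Found U = {D, E} with f^{-1}(U) = {20, 21} not in τ_X. Therefore f is NOT continuous.


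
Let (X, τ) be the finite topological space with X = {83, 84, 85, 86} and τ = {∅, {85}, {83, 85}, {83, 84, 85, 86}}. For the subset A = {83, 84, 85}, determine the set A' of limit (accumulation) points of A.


A' = {83, 84, 86}

For each x ∈ X, list the open sets U ∈ τ with x ∈ U, then check whether U ∩ (A ∖ {x}) ≠ ∅ for every such U.
  x = 83: opens ∋ x are {83, 85}, {83, 84, 85, 86}; each meets A ∖ {83}, so x IS a limit point.
  x = 84: opens ∋ x are {83, 84, 85, 86}; each meets A ∖ {84}, so x IS a limit point.
  x = 85: open {85} ∋ x has {85} ∩ (A ∖ {85}) = ∅, so x is NOT a limit point.
  x = 86: opens ∋ x are {83, 84, 85, 86}; each meets A ∖ {86}, so x IS a limit point.
Collecting: A' = {83, 84, 86}.


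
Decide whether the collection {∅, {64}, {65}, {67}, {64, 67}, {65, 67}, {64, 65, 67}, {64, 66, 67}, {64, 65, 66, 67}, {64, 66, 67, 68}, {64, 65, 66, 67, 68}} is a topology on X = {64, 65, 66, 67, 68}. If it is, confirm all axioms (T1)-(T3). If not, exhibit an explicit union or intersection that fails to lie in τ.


τ is NOT a topology on X.

Axiom (T1): ∅ ∈ τ? Yes; X ∈ τ? Yes.
Axiom (T2/T3): check pairwise unions and intersections of members of τ.
Counterexample for (T2): {64} ∪ {65} = {64, 65} ∉ τ. Therefore τ is NOT a topology.


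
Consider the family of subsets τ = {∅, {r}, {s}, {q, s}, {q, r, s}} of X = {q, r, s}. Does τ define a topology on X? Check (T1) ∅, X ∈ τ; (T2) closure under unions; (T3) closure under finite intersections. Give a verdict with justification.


τ is NOT a topology on X.

Axiom (T1): ∅ ∈ τ? Yes; X ∈ τ? Yes.
Axiom (T2/T3): check pairwise unions and intersections of members of τ.
Counterexample for (T2): {r} ∪ {s} = {r, s} ∉ τ. Therefore τ is NOT a topology.


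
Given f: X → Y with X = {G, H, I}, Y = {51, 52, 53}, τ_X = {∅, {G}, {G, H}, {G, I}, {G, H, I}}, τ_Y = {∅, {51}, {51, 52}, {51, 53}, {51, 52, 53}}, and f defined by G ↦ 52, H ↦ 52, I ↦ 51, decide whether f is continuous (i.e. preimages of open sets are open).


f is NOT continuous.

Compute f^{-1}(U) for each U ∈ τ_Y:
  U = ∅: f^{-1}(U) = ∅ ∈ τ_X ✓.
  U = {51}: f^{-1}(U) = {I} ∉ τ_X ✗.
  U = {51, 52}: f^{-1}(U) = {G, H, I} ∈ τ_X ✓.
  U = {51, 53}: f^{-1}(U) = {I} ∉ τ_X ✗.
  U = {51, 52, 53}: f^{-1}(U) = {G, H, I} ∈ τ_X ✓.
Found U = {51} with f^{-1}(U) = {I} not in τ_X. Therefore f is NOT continuous.


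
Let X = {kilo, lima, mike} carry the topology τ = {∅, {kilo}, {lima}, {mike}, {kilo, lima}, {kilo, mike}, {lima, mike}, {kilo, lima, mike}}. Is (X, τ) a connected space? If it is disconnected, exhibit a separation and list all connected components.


(X, τ) is disconnected; components = [{kilo}, {lima}, {mike}].

Find clopen sets (U ∈ τ with X ∖ U ∈ τ):
  U = ∅, X ∖ U = {kilo, lima, mike} — both open, so U is clopen.
  U = {kilo}, X ∖ U = {lima, mike} — both open, so U is clopen.
  U = {lima}, X ∖ U = {kilo, mike} — both open, so U is clopen.
  U = {mike}, X ∖ U = {kilo, lima} — both open, so U is clopen.
  U = {kilo, lima}, X ∖ U = {mike} — both open, so U is clopen.
  U = {kilo, mike}, X ∖ U = {lima} — both open, so U is clopen.
  U = {lima, mike}, X ∖ U = {kilo} — both open, so U is clopen.
  U = {kilo, lima, mike}, X ∖ U = ∅ — both open, so U is clopen.
Nontrivial clopen(s) exist: e.g. {lima, mike}. So (X, τ) is disconnected.
Compute connected components by grouping points that agree on all clopens:
  component: {kilo}
  component: {lima}
  component: {mike}


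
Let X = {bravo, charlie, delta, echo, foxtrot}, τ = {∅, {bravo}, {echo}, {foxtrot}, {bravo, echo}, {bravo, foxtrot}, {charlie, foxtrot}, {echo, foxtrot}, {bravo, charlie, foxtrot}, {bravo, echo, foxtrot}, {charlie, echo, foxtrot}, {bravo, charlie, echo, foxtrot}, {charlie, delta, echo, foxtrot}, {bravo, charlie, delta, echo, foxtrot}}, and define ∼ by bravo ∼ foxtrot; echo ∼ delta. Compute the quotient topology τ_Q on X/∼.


X/∼ = {[bravo=foxtrot], [charlie], [delta=echo]}; |τ_Q| = 4.

Equivalence classes: [bravo=foxtrot], [charlie], [delta=echo].
Quotient map π: X → X/∼ sends bravo ↦ [bravo=foxtrot], charlie ↦ [charlie], delta ↦ [delta=echo], echo ↦ [delta=echo], foxtrot ↦ [bravo=foxtrot].
For each subset V ⊆ X/∼, compute π^{-1}(V) ⊆ X and check whether π^{-1}(V) ∈ τ. V is open in τ_Q iff π^{-1}(V) ∈ τ.
  V = {}: π^{-1}(V) = ∅ ∈ τ ✓.
  V = {[bravo=foxtrot]}: π^{-1}(V) = {bravo, foxtrot} ∈ τ ✓.
  V = {[charlie]}: π^{-1}(V) = {charlie} ∉ τ ✗.
  V = {[bravo=foxtrot], [charlie]}: π^{-1}(V) = {bravo, charlie, foxtrot} ∈ τ ✓.
  V = {[delta=echo]}: π^{-1}(V) = {delta, echo} ∉ τ ✗.
  V = {[bravo=foxtrot], [delta=echo]}: π^{-1}(V) = {bravo, delta, echo, foxtrot} ∉ τ ✗.
  V = {[charlie], [delta=echo]}: π^{-1}(V) = {charlie, delta, echo} ∉ τ ✗.
  V = {[bravo=foxtrot], [charlie], [delta=echo]}: π^{-1}(V) = {bravo, charlie, delta, echo, foxtrot} ∈ τ ✓.
Open sets in the quotient: τ_Q = {{}, {[bravo=foxtrot]}, {[bravo=foxtrot], [charlie]}, {[bravo=foxtrot], [charlie], [delta=echo]}} (4 elements).


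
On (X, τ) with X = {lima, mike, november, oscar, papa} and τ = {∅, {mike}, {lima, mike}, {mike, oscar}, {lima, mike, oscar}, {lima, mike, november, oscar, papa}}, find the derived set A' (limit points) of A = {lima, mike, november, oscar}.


A' = {lima, november, oscar, papa}

For each x ∈ X, list the open sets U ∈ τ with x ∈ U, then check whether U ∩ (A ∖ {x}) ≠ ∅ for every such U.
  x = lima: opens ∋ x are {lima, mike}, {lima, mike, oscar}, {lima, mike, november, oscar, papa}; each meets A ∖ {lima}, so x IS a limit point.
  x = mike: open {mike} ∋ x has {mike} ∩ (A ∖ {mike}) = ∅, so x is NOT a limit point.
  x = november: opens ∋ x are {lima, mike, november, oscar, papa}; each meets A ∖ {november}, so x IS a limit point.
  x = oscar: opens ∋ x are {mike, oscar}, {lima, mike, oscar}, {lima, mike, november, oscar, papa}; each meets A ∖ {oscar}, so x IS a limit point.
  x = papa: opens ∋ x are {lima, mike, november, oscar, papa}; each meets A ∖ {papa}, so x IS a limit point.
Collecting: A' = {lima, november, oscar, papa}.


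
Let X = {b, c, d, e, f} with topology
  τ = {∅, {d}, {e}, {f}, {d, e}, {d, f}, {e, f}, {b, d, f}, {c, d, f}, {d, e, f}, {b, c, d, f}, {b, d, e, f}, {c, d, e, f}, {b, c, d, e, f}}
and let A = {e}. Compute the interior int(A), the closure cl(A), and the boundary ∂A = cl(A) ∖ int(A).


int(A) = {e}, cl(A) = {e}, ∂A = ∅.

Closed sets in (X, τ) are complements of opens:
  closed(X, τ) = {∅, {b}, {c}, {e}, {b, c}, {b, e}, {c, e}, {b, c, d}, {b, c, e}, {b, c, f}, {b, c, d, e}, {b, c, d, f}, {b, c, e, f}, {b, c, d, e, f}}.
int(A) = ⋃ {U ∈ τ : U ⊆ A}. Opens contained in A: ∅, {e}.
Taking the union of these: int(A) = {e}.
cl(A) = ⋂ {C closed : A ⊆ C}. Closed sets containing A: {e}, {b, e}, {c, e}, {b, c, e}, {b, c, d, e}, {b, c, e, f}, {b, c, d, e, f}.
Intersecting these: cl(A) = {e}.
∂A = cl(A) ∖ int(A) = {e} ∖ {e} = ∅.


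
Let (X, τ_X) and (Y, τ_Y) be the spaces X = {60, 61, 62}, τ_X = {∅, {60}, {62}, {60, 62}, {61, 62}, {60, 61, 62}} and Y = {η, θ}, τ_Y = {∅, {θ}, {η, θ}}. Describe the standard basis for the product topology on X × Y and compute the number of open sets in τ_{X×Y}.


Basis B = {∅ × ∅, {60} × {θ}, {62} × {θ}, {60} × {η, θ}, {60, 62} × {θ}, {61, 62} × {θ}, {62} × {η, θ}, {60, 61, 62} × {θ}, {60, 62} × {η, θ}, {61, 62} × {η, θ}, {60, 61, 62} × {η, θ}}; |τ_{X×Y}| = 18.

Enumerate products U × V with U ∈ τ_X, V ∈ τ_Y (deduplicated):
  ∅ × ∅ = {} (∅)
  {60} × {θ} = {(60,θ)}
  {62} × {θ} = {(62,θ)}
  {60} × {η, θ} = {(60,η), (60,θ)}
  {60, 62} × {θ} = {(60,θ), (62,θ)}
  {61, 62} × {θ} = {(61,θ), (62,θ)}
  {62} × {η, θ} = {(62,η), (62,θ)}
  {60, 61, 62} × {θ} = {(60,θ), (61,θ), (62,θ)}
  {60, 62} × {η, θ} = {(60,η), (60,θ), (62,η), (62,θ)}
  {61, 62} × {η, θ} = {(61,η), (61,θ), (62,η), (62,θ)}
  {60, 61, 62} × {η, θ} = {(60,η), (60,θ), (61,η), (61,θ), (62,η), (62,θ)}
These 11 distinct sets form the basis B.
Close under arbitrary unions to get τ_{X×Y}; counting gives |τ_{X×Y}| = 18.


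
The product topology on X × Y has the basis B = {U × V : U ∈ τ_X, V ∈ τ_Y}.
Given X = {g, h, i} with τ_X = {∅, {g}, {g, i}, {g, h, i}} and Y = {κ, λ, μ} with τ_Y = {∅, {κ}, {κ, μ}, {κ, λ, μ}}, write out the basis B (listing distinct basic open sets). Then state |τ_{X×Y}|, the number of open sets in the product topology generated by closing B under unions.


Basis B = {∅ × ∅, {g} × {κ}, {g} × {κ, μ}, {g, i} × {κ}, {g} × {κ, λ, μ}, {g, h, i} × {κ}, {g, i} × {κ, μ}, {g, i} × {κ, λ, μ}, {g, h, i} × {κ, μ}, {g, h, i} × {κ, λ, μ}}; |τ_{X×Y}| = 20.

Enumerate products U × V with U ∈ τ_X, V ∈ τ_Y (deduplicated):
  ∅ × ∅ = {} (∅)
  {g} × {κ} = {(g,κ)}
  {g} × {κ, μ} = {(g,κ), (g,μ)}
  {g, i} × {κ} = {(g,κ), (i,κ)}
  {g} × {κ, λ, μ} = {(g,κ), (g,λ), (g,μ)}
  {g, h, i} × {κ} = {(g,κ), (h,κ), (i,κ)}
  {g, i} × {κ, μ} = {(g,κ), (g,μ), (i,κ), (i,μ)}
  {g, i} × {κ, λ, μ} = {(g,κ), (g,λ), (g,μ), (i,κ), (i,λ), (i,μ)}
  {g, h, i} × {κ, μ} = {(g,κ), (g,μ), (h,κ), (h,μ), (i,κ), (i,μ)}
  {g, h, i} × {κ, λ, μ} = {(g,κ), (g,λ), (g,μ), (h,κ), (h,λ), (h,μ), (i,κ), (i,λ), (i,μ)}
These 10 distinct sets form the basis B.
Close under arbitrary unions to get τ_{X×Y}; counting gives |τ_{X×Y}| = 20.
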